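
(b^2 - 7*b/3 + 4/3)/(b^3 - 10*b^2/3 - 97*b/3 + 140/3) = (b - 1)/(b^2 - 2*b - 35)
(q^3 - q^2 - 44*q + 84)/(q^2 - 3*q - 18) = (q^2 + 5*q - 14)/(q + 3)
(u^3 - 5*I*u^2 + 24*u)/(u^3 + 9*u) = (u - 8*I)/(u - 3*I)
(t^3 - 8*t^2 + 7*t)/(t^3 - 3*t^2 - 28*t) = (t - 1)/(t + 4)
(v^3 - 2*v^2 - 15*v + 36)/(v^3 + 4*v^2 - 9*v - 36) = (v - 3)/(v + 3)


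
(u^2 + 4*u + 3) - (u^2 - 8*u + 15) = 12*u - 12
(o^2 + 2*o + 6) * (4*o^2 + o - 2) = 4*o^4 + 9*o^3 + 24*o^2 + 2*o - 12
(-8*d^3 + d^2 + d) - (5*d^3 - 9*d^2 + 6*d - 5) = -13*d^3 + 10*d^2 - 5*d + 5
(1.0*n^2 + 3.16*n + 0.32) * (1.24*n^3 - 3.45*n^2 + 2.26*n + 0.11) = 1.24*n^5 + 0.4684*n^4 - 8.2452*n^3 + 6.1476*n^2 + 1.0708*n + 0.0352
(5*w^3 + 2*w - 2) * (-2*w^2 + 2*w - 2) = -10*w^5 + 10*w^4 - 14*w^3 + 8*w^2 - 8*w + 4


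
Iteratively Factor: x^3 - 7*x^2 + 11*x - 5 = (x - 5)*(x^2 - 2*x + 1) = (x - 5)*(x - 1)*(x - 1)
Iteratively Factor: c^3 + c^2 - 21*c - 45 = (c - 5)*(c^2 + 6*c + 9) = (c - 5)*(c + 3)*(c + 3)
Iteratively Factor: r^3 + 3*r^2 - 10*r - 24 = (r + 4)*(r^2 - r - 6) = (r - 3)*(r + 4)*(r + 2)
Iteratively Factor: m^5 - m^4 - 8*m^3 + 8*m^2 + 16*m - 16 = (m - 2)*(m^4 + m^3 - 6*m^2 - 4*m + 8) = (m - 2)*(m + 2)*(m^3 - m^2 - 4*m + 4) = (m - 2)^2*(m + 2)*(m^2 + m - 2) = (m - 2)^2*(m - 1)*(m + 2)*(m + 2)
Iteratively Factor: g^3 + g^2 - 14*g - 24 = (g - 4)*(g^2 + 5*g + 6) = (g - 4)*(g + 3)*(g + 2)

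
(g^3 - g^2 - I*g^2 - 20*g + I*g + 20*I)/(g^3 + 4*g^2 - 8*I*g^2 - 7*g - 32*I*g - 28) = (g - 5)/(g - 7*I)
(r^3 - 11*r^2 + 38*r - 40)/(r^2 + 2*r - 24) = (r^2 - 7*r + 10)/(r + 6)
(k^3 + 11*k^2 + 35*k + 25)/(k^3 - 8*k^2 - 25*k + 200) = (k^2 + 6*k + 5)/(k^2 - 13*k + 40)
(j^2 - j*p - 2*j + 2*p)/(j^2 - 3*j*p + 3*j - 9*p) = (j^2 - j*p - 2*j + 2*p)/(j^2 - 3*j*p + 3*j - 9*p)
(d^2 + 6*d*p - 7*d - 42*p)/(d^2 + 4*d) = (d^2 + 6*d*p - 7*d - 42*p)/(d*(d + 4))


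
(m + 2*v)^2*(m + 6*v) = m^3 + 10*m^2*v + 28*m*v^2 + 24*v^3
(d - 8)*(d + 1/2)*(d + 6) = d^3 - 3*d^2/2 - 49*d - 24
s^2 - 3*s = s*(s - 3)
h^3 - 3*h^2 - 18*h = h*(h - 6)*(h + 3)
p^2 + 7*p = p*(p + 7)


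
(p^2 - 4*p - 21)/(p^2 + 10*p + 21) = (p - 7)/(p + 7)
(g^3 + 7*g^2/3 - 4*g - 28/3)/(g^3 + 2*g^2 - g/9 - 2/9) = 3*(3*g^2 + g - 14)/(9*g^2 - 1)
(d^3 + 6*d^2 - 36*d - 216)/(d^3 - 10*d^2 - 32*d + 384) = (d^2 - 36)/(d^2 - 16*d + 64)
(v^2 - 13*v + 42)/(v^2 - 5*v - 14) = (v - 6)/(v + 2)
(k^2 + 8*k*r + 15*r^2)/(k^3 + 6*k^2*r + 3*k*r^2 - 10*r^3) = (-k - 3*r)/(-k^2 - k*r + 2*r^2)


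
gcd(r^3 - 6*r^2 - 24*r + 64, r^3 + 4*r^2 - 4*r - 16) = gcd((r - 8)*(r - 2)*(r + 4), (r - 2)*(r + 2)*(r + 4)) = r^2 + 2*r - 8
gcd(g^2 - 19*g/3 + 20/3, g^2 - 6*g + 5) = g - 5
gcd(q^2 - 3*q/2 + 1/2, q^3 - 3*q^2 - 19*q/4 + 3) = q - 1/2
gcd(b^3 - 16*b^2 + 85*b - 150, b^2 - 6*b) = b - 6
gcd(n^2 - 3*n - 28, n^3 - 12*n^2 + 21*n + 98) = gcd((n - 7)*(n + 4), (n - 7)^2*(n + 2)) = n - 7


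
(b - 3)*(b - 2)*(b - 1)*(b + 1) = b^4 - 5*b^3 + 5*b^2 + 5*b - 6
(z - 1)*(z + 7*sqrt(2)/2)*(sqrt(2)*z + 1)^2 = 2*z^4 - 2*z^3 + 9*sqrt(2)*z^3 - 9*sqrt(2)*z^2 + 15*z^2 - 15*z + 7*sqrt(2)*z/2 - 7*sqrt(2)/2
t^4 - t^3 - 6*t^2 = t^2*(t - 3)*(t + 2)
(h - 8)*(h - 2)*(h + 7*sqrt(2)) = h^3 - 10*h^2 + 7*sqrt(2)*h^2 - 70*sqrt(2)*h + 16*h + 112*sqrt(2)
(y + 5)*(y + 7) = y^2 + 12*y + 35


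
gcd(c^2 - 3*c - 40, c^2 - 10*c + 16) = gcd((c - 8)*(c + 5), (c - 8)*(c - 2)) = c - 8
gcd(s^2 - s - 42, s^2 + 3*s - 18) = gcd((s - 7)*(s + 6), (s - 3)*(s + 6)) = s + 6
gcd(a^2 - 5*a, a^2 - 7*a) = a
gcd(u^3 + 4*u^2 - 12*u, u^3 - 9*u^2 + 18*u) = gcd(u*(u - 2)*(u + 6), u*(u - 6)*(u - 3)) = u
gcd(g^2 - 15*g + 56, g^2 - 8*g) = g - 8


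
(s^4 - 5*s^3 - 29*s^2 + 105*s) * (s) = s^5 - 5*s^4 - 29*s^3 + 105*s^2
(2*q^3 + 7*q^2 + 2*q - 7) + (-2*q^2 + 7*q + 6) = 2*q^3 + 5*q^2 + 9*q - 1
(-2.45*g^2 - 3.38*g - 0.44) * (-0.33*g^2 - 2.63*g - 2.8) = 0.8085*g^4 + 7.5589*g^3 + 15.8946*g^2 + 10.6212*g + 1.232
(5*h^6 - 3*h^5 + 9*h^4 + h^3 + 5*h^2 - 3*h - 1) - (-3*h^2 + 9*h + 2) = 5*h^6 - 3*h^5 + 9*h^4 + h^3 + 8*h^2 - 12*h - 3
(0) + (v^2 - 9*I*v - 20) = v^2 - 9*I*v - 20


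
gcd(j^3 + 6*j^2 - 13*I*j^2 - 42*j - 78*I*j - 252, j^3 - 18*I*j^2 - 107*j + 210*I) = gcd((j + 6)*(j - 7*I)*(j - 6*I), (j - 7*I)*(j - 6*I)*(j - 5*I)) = j^2 - 13*I*j - 42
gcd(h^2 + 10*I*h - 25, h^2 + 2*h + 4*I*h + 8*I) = 1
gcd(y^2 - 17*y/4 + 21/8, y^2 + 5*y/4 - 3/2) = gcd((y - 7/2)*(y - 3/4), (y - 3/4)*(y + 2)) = y - 3/4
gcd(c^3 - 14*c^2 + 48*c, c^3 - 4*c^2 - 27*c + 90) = c - 6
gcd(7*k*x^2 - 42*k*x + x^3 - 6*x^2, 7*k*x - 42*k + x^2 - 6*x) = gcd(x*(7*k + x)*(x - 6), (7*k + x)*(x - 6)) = 7*k*x - 42*k + x^2 - 6*x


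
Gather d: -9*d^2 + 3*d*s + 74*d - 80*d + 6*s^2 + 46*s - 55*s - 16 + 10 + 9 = -9*d^2 + d*(3*s - 6) + 6*s^2 - 9*s + 3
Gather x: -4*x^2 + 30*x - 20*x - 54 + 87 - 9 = -4*x^2 + 10*x + 24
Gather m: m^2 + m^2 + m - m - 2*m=2*m^2 - 2*m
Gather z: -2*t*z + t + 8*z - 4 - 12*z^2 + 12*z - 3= t - 12*z^2 + z*(20 - 2*t) - 7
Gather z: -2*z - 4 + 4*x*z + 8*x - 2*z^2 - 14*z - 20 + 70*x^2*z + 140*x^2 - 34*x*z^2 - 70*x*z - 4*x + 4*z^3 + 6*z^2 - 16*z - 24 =140*x^2 + 4*x + 4*z^3 + z^2*(4 - 34*x) + z*(70*x^2 - 66*x - 32) - 48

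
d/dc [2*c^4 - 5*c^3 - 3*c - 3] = 8*c^3 - 15*c^2 - 3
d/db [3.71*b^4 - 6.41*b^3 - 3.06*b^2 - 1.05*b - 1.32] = 14.84*b^3 - 19.23*b^2 - 6.12*b - 1.05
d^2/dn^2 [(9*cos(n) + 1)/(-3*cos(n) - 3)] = 8*(sin(n)^2 + cos(n) + 1)/(3*(cos(n) + 1)^3)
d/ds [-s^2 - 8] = -2*s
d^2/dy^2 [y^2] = 2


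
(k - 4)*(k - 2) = k^2 - 6*k + 8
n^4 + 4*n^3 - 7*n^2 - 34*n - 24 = (n - 3)*(n + 1)*(n + 2)*(n + 4)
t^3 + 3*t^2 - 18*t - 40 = (t - 4)*(t + 2)*(t + 5)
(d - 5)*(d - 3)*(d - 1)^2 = d^4 - 10*d^3 + 32*d^2 - 38*d + 15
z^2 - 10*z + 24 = (z - 6)*(z - 4)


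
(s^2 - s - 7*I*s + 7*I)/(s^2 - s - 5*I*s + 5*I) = (s - 7*I)/(s - 5*I)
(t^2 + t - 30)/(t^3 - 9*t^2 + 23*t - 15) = (t + 6)/(t^2 - 4*t + 3)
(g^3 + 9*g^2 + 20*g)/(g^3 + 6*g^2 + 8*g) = (g + 5)/(g + 2)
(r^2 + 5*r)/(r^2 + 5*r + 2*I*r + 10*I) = r/(r + 2*I)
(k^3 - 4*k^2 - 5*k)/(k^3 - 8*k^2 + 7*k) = (k^2 - 4*k - 5)/(k^2 - 8*k + 7)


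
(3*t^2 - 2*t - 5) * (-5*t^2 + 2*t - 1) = -15*t^4 + 16*t^3 + 18*t^2 - 8*t + 5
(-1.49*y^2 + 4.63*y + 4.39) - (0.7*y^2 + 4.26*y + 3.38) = -2.19*y^2 + 0.37*y + 1.01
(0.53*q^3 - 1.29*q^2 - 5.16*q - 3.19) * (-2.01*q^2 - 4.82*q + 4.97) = -1.0653*q^5 + 0.0382999999999996*q^4 + 19.2235*q^3 + 24.8718*q^2 - 10.2694*q - 15.8543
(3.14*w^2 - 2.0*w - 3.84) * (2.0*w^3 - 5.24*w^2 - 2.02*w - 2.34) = 6.28*w^5 - 20.4536*w^4 - 3.5428*w^3 + 16.814*w^2 + 12.4368*w + 8.9856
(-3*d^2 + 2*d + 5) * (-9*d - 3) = 27*d^3 - 9*d^2 - 51*d - 15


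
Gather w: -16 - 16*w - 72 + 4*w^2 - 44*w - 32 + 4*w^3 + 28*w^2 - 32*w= 4*w^3 + 32*w^2 - 92*w - 120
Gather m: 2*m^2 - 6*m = 2*m^2 - 6*m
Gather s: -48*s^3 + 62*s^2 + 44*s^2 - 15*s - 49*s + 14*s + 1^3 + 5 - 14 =-48*s^3 + 106*s^2 - 50*s - 8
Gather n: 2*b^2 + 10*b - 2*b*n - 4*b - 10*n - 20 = 2*b^2 + 6*b + n*(-2*b - 10) - 20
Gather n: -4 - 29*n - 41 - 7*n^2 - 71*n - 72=-7*n^2 - 100*n - 117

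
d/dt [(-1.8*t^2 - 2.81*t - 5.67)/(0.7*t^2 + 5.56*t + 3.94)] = (-8.041*t^2 - 6.246*t + 20.4538)/(0.49*t^4 + 7.784*t^3 + 36.4296*t^2 + 43.8128*t + 15.5236)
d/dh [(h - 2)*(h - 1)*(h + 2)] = 3*h^2 - 2*h - 4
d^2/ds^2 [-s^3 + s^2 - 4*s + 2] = 2 - 6*s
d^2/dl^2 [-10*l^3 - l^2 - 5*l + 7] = -60*l - 2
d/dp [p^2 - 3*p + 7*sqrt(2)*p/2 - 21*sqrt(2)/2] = 2*p - 3 + 7*sqrt(2)/2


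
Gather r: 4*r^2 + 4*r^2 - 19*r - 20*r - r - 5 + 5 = 8*r^2 - 40*r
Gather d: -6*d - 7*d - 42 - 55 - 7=-13*d - 104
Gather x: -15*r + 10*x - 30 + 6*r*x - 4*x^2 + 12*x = -15*r - 4*x^2 + x*(6*r + 22) - 30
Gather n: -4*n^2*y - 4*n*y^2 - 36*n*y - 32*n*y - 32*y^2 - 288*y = -4*n^2*y + n*(-4*y^2 - 68*y) - 32*y^2 - 288*y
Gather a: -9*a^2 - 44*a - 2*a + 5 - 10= -9*a^2 - 46*a - 5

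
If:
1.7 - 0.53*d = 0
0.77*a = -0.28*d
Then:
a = -1.17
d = 3.21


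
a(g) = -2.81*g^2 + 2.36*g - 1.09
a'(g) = 2.36 - 5.62*g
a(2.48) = -12.52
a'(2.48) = -11.58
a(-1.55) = -11.50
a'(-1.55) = 11.07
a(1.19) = -2.26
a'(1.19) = -4.33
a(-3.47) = -43.11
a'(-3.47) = 21.86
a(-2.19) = -19.74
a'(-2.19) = 14.67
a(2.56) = -13.46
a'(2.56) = -12.03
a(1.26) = -2.58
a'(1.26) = -4.72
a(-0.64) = -3.75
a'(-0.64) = 5.96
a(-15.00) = -668.74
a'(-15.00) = 86.66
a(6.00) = -88.09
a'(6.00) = -31.36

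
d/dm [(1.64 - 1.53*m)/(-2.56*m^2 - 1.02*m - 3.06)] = (-3.9168*m^2 + 8.3968*m + 6.3546)/(6.5536*m^4 + 5.2224*m^3 + 16.7076*m^2 + 6.2424*m + 9.3636)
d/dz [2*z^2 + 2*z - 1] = 4*z + 2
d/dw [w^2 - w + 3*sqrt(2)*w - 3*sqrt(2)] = 2*w - 1 + 3*sqrt(2)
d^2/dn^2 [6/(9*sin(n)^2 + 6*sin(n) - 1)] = 36*(-54*sin(n)^4 - 27*sin(n)^3 + 69*sin(n)^2 + 53*sin(n) + 15)/(9*sin(n)^2 + 6*sin(n) - 1)^3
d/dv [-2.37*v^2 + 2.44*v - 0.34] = 2.44 - 4.74*v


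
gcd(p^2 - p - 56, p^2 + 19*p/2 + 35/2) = p + 7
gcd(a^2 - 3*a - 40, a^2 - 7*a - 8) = a - 8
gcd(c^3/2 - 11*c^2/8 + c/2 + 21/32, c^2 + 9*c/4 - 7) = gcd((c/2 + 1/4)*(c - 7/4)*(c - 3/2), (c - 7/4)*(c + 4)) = c - 7/4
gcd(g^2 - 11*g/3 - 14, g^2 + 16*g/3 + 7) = g + 7/3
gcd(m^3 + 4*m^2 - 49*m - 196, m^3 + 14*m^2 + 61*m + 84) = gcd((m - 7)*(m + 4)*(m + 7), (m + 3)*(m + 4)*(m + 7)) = m^2 + 11*m + 28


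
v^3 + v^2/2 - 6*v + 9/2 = (v - 3/2)*(v - 1)*(v + 3)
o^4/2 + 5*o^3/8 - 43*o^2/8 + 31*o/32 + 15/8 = (o/2 + 1/4)*(o - 5/2)*(o - 3/4)*(o + 4)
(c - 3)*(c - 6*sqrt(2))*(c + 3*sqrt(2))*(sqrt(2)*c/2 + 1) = sqrt(2)*c^4/2 - 3*sqrt(2)*c^3/2 - 2*c^3 - 21*sqrt(2)*c^2 + 6*c^2 - 36*c + 63*sqrt(2)*c + 108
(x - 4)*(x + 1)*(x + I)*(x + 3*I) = x^4 - 3*x^3 + 4*I*x^3 - 7*x^2 - 12*I*x^2 + 9*x - 16*I*x + 12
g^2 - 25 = (g - 5)*(g + 5)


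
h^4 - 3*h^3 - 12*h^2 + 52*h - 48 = (h - 3)*(h - 2)^2*(h + 4)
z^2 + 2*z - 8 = (z - 2)*(z + 4)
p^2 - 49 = (p - 7)*(p + 7)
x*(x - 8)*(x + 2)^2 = x^4 - 4*x^3 - 28*x^2 - 32*x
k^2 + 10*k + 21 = (k + 3)*(k + 7)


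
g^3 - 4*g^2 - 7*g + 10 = (g - 5)*(g - 1)*(g + 2)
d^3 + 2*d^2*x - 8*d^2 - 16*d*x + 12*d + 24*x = (d - 6)*(d - 2)*(d + 2*x)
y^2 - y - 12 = (y - 4)*(y + 3)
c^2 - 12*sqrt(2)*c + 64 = (c - 8*sqrt(2))*(c - 4*sqrt(2))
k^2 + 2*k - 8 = (k - 2)*(k + 4)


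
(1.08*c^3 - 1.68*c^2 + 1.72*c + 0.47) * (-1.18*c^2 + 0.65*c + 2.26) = -1.2744*c^5 + 2.6844*c^4 - 0.6808*c^3 - 3.2334*c^2 + 4.1927*c + 1.0622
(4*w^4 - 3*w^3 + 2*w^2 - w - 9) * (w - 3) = 4*w^5 - 15*w^4 + 11*w^3 - 7*w^2 - 6*w + 27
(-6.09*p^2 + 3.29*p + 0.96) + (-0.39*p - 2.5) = -6.09*p^2 + 2.9*p - 1.54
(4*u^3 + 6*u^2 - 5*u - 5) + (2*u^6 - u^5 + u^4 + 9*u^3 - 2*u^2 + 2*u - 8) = 2*u^6 - u^5 + u^4 + 13*u^3 + 4*u^2 - 3*u - 13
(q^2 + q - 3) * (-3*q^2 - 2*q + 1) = -3*q^4 - 5*q^3 + 8*q^2 + 7*q - 3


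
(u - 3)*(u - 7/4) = u^2 - 19*u/4 + 21/4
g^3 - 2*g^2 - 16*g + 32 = (g - 4)*(g - 2)*(g + 4)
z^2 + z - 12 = (z - 3)*(z + 4)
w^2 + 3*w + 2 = (w + 1)*(w + 2)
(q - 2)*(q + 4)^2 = q^3 + 6*q^2 - 32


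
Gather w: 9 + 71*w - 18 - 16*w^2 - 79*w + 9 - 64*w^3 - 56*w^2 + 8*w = -64*w^3 - 72*w^2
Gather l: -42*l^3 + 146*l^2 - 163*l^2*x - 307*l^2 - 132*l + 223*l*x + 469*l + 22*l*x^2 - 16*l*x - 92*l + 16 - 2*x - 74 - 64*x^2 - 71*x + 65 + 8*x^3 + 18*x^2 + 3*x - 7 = -42*l^3 + l^2*(-163*x - 161) + l*(22*x^2 + 207*x + 245) + 8*x^3 - 46*x^2 - 70*x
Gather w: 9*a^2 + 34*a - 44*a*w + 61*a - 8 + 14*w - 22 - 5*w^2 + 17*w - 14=9*a^2 + 95*a - 5*w^2 + w*(31 - 44*a) - 44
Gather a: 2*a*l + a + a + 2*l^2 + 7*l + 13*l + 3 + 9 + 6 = a*(2*l + 2) + 2*l^2 + 20*l + 18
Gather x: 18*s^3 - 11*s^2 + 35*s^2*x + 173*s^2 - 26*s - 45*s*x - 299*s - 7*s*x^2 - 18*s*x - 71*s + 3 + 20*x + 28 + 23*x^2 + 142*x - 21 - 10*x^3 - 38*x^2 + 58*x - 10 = 18*s^3 + 162*s^2 - 396*s - 10*x^3 + x^2*(-7*s - 15) + x*(35*s^2 - 63*s + 220)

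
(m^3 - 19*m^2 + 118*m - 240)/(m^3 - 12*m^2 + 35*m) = (m^2 - 14*m + 48)/(m*(m - 7))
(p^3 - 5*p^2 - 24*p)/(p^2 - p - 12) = p*(p - 8)/(p - 4)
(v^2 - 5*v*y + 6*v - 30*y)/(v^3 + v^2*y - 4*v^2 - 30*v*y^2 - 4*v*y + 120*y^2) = (v + 6)/(v^2 + 6*v*y - 4*v - 24*y)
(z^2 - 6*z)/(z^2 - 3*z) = (z - 6)/(z - 3)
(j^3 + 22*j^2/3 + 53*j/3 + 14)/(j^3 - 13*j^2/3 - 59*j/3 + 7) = (3*j^2 + 13*j + 14)/(3*j^2 - 22*j + 7)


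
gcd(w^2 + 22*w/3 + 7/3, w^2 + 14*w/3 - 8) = 1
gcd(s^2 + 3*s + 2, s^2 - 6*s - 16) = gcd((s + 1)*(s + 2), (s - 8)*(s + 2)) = s + 2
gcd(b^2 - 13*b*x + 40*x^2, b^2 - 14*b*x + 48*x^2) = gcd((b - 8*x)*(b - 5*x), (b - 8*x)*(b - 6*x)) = -b + 8*x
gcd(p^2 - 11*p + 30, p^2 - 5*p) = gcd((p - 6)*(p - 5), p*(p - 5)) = p - 5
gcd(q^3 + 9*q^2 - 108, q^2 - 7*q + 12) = q - 3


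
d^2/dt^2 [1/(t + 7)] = 2/(t + 7)^3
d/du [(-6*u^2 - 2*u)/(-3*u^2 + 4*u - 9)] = 6*(-5*u^2 + 18*u + 3)/(9*u^4 - 24*u^3 + 70*u^2 - 72*u + 81)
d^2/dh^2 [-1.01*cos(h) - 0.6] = 1.01*cos(h)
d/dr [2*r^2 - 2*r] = 4*r - 2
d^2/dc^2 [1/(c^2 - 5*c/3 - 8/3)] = 6*(9*c^2 - 15*c - (6*c - 5)^2 - 24)/(-3*c^2 + 5*c + 8)^3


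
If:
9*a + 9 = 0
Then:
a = -1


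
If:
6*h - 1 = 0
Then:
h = 1/6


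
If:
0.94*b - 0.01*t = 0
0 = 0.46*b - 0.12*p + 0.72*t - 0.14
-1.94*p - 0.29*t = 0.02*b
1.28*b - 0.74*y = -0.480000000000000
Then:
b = 0.00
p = -0.03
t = 0.19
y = 0.65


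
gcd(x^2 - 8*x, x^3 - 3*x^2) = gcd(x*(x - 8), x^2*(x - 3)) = x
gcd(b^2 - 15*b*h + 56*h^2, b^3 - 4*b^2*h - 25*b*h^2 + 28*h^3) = b - 7*h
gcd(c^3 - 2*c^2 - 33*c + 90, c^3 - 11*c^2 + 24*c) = c - 3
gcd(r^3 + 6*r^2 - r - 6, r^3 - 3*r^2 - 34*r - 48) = 1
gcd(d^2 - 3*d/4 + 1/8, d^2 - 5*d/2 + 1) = d - 1/2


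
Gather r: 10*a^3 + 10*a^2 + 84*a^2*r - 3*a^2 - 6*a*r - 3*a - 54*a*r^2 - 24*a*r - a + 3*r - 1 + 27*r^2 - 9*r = 10*a^3 + 7*a^2 - 4*a + r^2*(27 - 54*a) + r*(84*a^2 - 30*a - 6) - 1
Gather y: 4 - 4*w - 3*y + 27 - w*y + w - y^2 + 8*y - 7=-3*w - y^2 + y*(5 - w) + 24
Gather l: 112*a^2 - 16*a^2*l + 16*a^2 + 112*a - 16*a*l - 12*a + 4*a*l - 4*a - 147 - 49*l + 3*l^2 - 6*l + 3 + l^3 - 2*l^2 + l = 128*a^2 + 96*a + l^3 + l^2 + l*(-16*a^2 - 12*a - 54) - 144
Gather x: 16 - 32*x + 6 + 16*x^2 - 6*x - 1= 16*x^2 - 38*x + 21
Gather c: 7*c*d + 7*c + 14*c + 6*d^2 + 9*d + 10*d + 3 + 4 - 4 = c*(7*d + 21) + 6*d^2 + 19*d + 3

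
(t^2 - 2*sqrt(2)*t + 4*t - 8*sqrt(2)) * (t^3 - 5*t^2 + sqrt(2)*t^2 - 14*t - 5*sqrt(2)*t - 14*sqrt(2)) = t^5 - sqrt(2)*t^4 - t^4 - 38*t^3 + sqrt(2)*t^3 - 52*t^2 + 34*sqrt(2)*t^2 + 56*sqrt(2)*t + 136*t + 224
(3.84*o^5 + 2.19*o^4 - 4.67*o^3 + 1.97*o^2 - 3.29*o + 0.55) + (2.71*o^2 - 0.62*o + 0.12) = 3.84*o^5 + 2.19*o^4 - 4.67*o^3 + 4.68*o^2 - 3.91*o + 0.67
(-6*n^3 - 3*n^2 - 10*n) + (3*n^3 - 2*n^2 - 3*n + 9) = -3*n^3 - 5*n^2 - 13*n + 9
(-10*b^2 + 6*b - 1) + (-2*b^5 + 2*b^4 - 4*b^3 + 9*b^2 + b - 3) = -2*b^5 + 2*b^4 - 4*b^3 - b^2 + 7*b - 4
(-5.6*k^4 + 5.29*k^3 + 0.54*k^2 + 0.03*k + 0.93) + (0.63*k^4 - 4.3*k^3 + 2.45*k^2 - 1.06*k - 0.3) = -4.97*k^4 + 0.99*k^3 + 2.99*k^2 - 1.03*k + 0.63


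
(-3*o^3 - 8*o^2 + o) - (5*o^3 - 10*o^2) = -8*o^3 + 2*o^2 + o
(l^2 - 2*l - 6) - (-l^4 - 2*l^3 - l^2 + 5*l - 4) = l^4 + 2*l^3 + 2*l^2 - 7*l - 2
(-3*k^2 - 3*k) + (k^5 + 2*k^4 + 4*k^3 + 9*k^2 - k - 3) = k^5 + 2*k^4 + 4*k^3 + 6*k^2 - 4*k - 3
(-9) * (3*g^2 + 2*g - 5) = -27*g^2 - 18*g + 45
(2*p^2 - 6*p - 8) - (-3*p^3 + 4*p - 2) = 3*p^3 + 2*p^2 - 10*p - 6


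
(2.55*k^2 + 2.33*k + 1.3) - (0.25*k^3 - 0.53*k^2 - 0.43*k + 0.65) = -0.25*k^3 + 3.08*k^2 + 2.76*k + 0.65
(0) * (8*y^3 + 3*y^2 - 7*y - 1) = 0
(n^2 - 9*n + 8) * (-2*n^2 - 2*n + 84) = -2*n^4 + 16*n^3 + 86*n^2 - 772*n + 672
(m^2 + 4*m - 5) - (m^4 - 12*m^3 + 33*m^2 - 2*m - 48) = -m^4 + 12*m^3 - 32*m^2 + 6*m + 43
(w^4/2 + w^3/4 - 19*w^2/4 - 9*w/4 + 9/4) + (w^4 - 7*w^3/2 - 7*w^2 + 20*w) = 3*w^4/2 - 13*w^3/4 - 47*w^2/4 + 71*w/4 + 9/4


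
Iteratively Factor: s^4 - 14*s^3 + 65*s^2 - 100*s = (s - 5)*(s^3 - 9*s^2 + 20*s) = s*(s - 5)*(s^2 - 9*s + 20) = s*(s - 5)*(s - 4)*(s - 5)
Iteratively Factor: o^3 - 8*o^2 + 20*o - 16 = (o - 2)*(o^2 - 6*o + 8) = (o - 2)^2*(o - 4)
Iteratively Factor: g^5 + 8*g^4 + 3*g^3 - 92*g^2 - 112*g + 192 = (g - 3)*(g^4 + 11*g^3 + 36*g^2 + 16*g - 64) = (g - 3)*(g + 4)*(g^3 + 7*g^2 + 8*g - 16) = (g - 3)*(g - 1)*(g + 4)*(g^2 + 8*g + 16) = (g - 3)*(g - 1)*(g + 4)^2*(g + 4)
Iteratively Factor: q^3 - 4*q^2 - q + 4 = (q + 1)*(q^2 - 5*q + 4) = (q - 4)*(q + 1)*(q - 1)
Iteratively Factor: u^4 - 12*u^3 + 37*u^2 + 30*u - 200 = (u + 2)*(u^3 - 14*u^2 + 65*u - 100) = (u - 5)*(u + 2)*(u^2 - 9*u + 20) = (u - 5)*(u - 4)*(u + 2)*(u - 5)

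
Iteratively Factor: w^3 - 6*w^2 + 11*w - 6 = (w - 2)*(w^2 - 4*w + 3) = (w - 3)*(w - 2)*(w - 1)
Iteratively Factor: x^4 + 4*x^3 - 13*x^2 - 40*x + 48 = (x + 4)*(x^3 - 13*x + 12) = (x - 1)*(x + 4)*(x^2 + x - 12) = (x - 3)*(x - 1)*(x + 4)*(x + 4)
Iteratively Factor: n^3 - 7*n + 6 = (n - 2)*(n^2 + 2*n - 3) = (n - 2)*(n - 1)*(n + 3)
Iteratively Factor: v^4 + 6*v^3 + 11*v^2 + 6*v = (v)*(v^3 + 6*v^2 + 11*v + 6) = v*(v + 2)*(v^2 + 4*v + 3) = v*(v + 1)*(v + 2)*(v + 3)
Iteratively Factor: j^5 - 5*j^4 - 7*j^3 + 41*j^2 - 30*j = (j - 2)*(j^4 - 3*j^3 - 13*j^2 + 15*j) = (j - 2)*(j + 3)*(j^3 - 6*j^2 + 5*j) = (j - 2)*(j - 1)*(j + 3)*(j^2 - 5*j) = (j - 5)*(j - 2)*(j - 1)*(j + 3)*(j)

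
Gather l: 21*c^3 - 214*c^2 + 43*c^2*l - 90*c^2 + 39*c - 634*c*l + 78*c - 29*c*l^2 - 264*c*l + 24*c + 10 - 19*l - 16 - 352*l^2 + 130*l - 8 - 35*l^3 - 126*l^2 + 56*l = 21*c^3 - 304*c^2 + 141*c - 35*l^3 + l^2*(-29*c - 478) + l*(43*c^2 - 898*c + 167) - 14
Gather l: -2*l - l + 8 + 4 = 12 - 3*l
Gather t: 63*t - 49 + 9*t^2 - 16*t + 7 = 9*t^2 + 47*t - 42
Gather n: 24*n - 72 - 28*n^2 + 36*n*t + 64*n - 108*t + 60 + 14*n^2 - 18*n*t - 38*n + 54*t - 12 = -14*n^2 + n*(18*t + 50) - 54*t - 24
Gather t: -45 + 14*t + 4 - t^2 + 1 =-t^2 + 14*t - 40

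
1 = 1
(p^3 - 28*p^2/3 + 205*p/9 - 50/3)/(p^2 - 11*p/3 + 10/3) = (p^2 - 23*p/3 + 10)/(p - 2)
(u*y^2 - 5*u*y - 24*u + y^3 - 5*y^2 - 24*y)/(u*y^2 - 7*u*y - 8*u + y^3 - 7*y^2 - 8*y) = (y + 3)/(y + 1)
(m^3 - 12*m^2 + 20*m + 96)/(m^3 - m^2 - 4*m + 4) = (m^2 - 14*m + 48)/(m^2 - 3*m + 2)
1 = 1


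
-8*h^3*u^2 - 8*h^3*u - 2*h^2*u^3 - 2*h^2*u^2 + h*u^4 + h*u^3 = u*(-4*h + u)*(2*h + u)*(h*u + h)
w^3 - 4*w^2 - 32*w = w*(w - 8)*(w + 4)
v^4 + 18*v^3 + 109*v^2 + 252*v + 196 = (v + 2)^2*(v + 7)^2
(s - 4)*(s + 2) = s^2 - 2*s - 8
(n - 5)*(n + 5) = n^2 - 25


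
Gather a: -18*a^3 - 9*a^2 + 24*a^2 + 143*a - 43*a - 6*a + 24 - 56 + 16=-18*a^3 + 15*a^2 + 94*a - 16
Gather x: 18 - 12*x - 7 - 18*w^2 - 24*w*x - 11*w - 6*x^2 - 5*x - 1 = -18*w^2 - 11*w - 6*x^2 + x*(-24*w - 17) + 10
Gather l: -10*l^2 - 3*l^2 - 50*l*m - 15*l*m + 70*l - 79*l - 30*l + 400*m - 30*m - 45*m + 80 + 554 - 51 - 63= -13*l^2 + l*(-65*m - 39) + 325*m + 520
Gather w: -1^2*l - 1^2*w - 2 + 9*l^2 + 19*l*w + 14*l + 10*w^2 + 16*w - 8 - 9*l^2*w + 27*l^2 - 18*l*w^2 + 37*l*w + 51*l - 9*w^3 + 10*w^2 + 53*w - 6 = 36*l^2 + 64*l - 9*w^3 + w^2*(20 - 18*l) + w*(-9*l^2 + 56*l + 68) - 16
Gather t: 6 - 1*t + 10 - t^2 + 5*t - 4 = -t^2 + 4*t + 12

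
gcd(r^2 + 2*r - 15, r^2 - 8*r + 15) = r - 3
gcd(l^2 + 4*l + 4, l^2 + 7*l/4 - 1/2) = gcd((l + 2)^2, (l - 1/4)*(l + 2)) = l + 2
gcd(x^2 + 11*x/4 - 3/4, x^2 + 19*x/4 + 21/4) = x + 3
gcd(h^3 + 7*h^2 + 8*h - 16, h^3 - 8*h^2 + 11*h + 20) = 1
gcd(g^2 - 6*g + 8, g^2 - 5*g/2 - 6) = g - 4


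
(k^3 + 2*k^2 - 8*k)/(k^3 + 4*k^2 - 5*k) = (k^2 + 2*k - 8)/(k^2 + 4*k - 5)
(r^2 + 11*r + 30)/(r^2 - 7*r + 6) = (r^2 + 11*r + 30)/(r^2 - 7*r + 6)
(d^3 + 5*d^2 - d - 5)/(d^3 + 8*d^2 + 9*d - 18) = (d^2 + 6*d + 5)/(d^2 + 9*d + 18)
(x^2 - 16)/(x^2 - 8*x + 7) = (x^2 - 16)/(x^2 - 8*x + 7)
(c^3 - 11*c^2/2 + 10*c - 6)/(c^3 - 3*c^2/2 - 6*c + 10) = (2*c - 3)/(2*c + 5)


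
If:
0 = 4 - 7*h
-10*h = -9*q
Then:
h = 4/7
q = 40/63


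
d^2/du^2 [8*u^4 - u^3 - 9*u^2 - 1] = 96*u^2 - 6*u - 18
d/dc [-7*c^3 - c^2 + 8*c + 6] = -21*c^2 - 2*c + 8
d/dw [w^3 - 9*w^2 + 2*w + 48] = 3*w^2 - 18*w + 2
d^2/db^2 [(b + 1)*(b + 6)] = 2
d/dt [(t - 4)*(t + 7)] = 2*t + 3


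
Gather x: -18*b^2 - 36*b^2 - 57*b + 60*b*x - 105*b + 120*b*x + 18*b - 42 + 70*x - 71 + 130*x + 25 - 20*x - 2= -54*b^2 - 144*b + x*(180*b + 180) - 90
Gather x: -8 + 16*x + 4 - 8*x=8*x - 4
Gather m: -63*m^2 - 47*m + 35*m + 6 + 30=-63*m^2 - 12*m + 36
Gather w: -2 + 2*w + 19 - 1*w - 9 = w + 8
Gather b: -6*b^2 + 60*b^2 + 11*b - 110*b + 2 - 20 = 54*b^2 - 99*b - 18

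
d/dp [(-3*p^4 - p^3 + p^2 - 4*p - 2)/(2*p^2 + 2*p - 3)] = (-12*p^5 - 20*p^4 + 32*p^3 + 19*p^2 + 2*p + 16)/(4*p^4 + 8*p^3 - 8*p^2 - 12*p + 9)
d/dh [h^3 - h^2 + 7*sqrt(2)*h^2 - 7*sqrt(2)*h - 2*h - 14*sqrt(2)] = 3*h^2 - 2*h + 14*sqrt(2)*h - 7*sqrt(2) - 2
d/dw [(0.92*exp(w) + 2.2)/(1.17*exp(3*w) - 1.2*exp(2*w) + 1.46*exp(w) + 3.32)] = (-2.1528*exp(3*w) - 6.618*exp(2*w) + 5.28*exp(w) - 0.1576)*exp(w)/(1.3689*exp(6*w) - 2.808*exp(5*w) + 4.8564*exp(4*w) + 4.2648*exp(3*w) - 5.8364*exp(2*w) + 9.6944*exp(w) + 11.0224)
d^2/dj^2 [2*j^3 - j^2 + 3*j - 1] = 12*j - 2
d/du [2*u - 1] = 2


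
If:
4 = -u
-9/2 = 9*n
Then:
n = -1/2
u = -4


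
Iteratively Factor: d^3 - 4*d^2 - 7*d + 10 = (d + 2)*(d^2 - 6*d + 5) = (d - 1)*(d + 2)*(d - 5)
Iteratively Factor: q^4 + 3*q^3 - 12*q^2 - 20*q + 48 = (q - 2)*(q^3 + 5*q^2 - 2*q - 24) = (q - 2)^2*(q^2 + 7*q + 12) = (q - 2)^2*(q + 4)*(q + 3)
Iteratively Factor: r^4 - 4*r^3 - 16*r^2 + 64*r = (r + 4)*(r^3 - 8*r^2 + 16*r) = (r - 4)*(r + 4)*(r^2 - 4*r) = r*(r - 4)*(r + 4)*(r - 4)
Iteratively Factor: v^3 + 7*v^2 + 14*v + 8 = (v + 1)*(v^2 + 6*v + 8) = (v + 1)*(v + 2)*(v + 4)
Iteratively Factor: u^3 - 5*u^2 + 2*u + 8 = (u + 1)*(u^2 - 6*u + 8) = (u - 4)*(u + 1)*(u - 2)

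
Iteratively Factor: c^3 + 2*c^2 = (c)*(c^2 + 2*c) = c*(c + 2)*(c)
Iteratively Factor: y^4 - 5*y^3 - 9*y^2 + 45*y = (y + 3)*(y^3 - 8*y^2 + 15*y) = y*(y + 3)*(y^2 - 8*y + 15) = y*(y - 3)*(y + 3)*(y - 5)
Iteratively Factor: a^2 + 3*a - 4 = (a - 1)*(a + 4)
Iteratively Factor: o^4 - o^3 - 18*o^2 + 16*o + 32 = (o + 1)*(o^3 - 2*o^2 - 16*o + 32) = (o + 1)*(o + 4)*(o^2 - 6*o + 8) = (o - 4)*(o + 1)*(o + 4)*(o - 2)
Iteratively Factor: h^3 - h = (h - 1)*(h^2 + h) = (h - 1)*(h + 1)*(h)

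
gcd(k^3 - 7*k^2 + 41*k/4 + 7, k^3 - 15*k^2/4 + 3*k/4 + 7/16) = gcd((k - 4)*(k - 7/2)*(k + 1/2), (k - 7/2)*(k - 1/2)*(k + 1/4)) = k - 7/2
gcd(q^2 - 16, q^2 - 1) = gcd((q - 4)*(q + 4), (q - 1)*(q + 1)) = 1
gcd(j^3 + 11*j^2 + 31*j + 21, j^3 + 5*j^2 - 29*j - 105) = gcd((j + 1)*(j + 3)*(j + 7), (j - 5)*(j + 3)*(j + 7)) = j^2 + 10*j + 21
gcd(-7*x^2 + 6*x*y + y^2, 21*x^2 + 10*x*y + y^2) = 7*x + y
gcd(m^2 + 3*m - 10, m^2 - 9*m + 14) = m - 2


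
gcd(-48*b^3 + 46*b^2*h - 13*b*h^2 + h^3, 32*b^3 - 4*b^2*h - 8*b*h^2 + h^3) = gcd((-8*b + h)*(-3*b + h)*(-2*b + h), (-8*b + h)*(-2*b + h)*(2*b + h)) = 16*b^2 - 10*b*h + h^2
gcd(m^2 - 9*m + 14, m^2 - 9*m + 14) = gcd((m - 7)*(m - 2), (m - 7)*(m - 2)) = m^2 - 9*m + 14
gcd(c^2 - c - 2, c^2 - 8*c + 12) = c - 2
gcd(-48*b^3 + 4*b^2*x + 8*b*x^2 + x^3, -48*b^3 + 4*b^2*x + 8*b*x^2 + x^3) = -48*b^3 + 4*b^2*x + 8*b*x^2 + x^3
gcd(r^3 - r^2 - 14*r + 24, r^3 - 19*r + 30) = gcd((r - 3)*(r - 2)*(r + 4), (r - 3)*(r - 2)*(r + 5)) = r^2 - 5*r + 6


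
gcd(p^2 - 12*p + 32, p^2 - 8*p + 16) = p - 4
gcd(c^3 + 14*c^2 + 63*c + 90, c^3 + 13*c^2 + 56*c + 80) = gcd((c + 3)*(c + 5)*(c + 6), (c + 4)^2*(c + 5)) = c + 5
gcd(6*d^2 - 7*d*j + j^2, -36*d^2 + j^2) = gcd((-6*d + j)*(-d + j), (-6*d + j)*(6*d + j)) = 6*d - j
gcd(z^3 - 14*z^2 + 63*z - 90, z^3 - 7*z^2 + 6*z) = z - 6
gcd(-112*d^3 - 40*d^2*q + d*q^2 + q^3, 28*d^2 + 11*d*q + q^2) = 4*d + q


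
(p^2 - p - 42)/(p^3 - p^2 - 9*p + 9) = (p^2 - p - 42)/(p^3 - p^2 - 9*p + 9)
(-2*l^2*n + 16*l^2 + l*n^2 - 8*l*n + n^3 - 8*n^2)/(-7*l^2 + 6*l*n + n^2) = (2*l*n - 16*l + n^2 - 8*n)/(7*l + n)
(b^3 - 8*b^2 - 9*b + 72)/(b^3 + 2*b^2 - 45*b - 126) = (b^2 - 11*b + 24)/(b^2 - b - 42)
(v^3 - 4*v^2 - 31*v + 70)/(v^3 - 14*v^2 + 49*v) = (v^2 + 3*v - 10)/(v*(v - 7))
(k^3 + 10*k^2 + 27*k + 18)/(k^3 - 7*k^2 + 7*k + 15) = (k^2 + 9*k + 18)/(k^2 - 8*k + 15)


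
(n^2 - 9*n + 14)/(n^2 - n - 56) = (-n^2 + 9*n - 14)/(-n^2 + n + 56)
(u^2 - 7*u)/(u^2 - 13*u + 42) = u/(u - 6)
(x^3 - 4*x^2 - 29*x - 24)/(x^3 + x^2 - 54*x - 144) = (x + 1)/(x + 6)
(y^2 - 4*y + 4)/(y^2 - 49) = (y^2 - 4*y + 4)/(y^2 - 49)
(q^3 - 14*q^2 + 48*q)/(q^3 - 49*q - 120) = q*(q - 6)/(q^2 + 8*q + 15)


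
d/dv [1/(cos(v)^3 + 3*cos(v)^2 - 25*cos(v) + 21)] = (3*cos(v)^2 + 6*cos(v) - 25)*sin(v)/(cos(v)^3 + 3*cos(v)^2 - 25*cos(v) + 21)^2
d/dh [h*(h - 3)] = 2*h - 3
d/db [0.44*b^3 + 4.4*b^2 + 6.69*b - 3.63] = 1.32*b^2 + 8.8*b + 6.69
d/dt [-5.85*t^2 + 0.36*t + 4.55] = 0.36 - 11.7*t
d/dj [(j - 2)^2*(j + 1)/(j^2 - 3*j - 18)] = (j^4 - 6*j^3 - 45*j^2 + 100*j + 12)/(j^4 - 6*j^3 - 27*j^2 + 108*j + 324)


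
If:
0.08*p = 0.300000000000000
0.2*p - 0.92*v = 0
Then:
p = 3.75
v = 0.82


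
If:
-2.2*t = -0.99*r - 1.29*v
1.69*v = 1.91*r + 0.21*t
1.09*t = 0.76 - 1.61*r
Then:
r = 0.26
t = 0.31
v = 0.33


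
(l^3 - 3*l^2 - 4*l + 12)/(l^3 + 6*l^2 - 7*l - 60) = (l^2 - 4)/(l^2 + 9*l + 20)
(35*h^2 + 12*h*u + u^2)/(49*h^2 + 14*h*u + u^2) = (5*h + u)/(7*h + u)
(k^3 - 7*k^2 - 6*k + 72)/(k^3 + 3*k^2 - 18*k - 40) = (k^2 - 3*k - 18)/(k^2 + 7*k + 10)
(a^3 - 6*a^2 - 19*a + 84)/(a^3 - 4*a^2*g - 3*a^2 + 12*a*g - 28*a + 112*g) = (a - 3)/(a - 4*g)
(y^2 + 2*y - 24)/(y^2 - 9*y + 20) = (y + 6)/(y - 5)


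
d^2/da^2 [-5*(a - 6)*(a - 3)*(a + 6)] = 30 - 30*a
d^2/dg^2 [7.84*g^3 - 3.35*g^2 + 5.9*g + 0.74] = 47.04*g - 6.7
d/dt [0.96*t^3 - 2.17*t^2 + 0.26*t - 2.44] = 2.88*t^2 - 4.34*t + 0.26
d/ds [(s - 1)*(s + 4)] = 2*s + 3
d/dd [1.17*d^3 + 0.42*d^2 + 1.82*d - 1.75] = 3.51*d^2 + 0.84*d + 1.82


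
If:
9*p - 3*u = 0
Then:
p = u/3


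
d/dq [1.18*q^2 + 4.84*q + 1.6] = 2.36*q + 4.84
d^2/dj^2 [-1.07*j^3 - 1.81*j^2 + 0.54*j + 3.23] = -6.42*j - 3.62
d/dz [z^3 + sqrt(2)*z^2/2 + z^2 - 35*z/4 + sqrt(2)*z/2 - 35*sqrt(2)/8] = 3*z^2 + sqrt(2)*z + 2*z - 35/4 + sqrt(2)/2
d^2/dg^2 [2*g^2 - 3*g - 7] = 4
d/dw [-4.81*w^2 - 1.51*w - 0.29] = -9.62*w - 1.51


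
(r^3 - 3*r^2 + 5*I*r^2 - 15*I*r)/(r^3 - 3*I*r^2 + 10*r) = (r^2 + r*(-3 + 5*I) - 15*I)/(r^2 - 3*I*r + 10)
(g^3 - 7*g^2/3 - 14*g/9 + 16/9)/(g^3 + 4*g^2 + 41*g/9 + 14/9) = (9*g^2 - 30*g + 16)/(9*g^2 + 27*g + 14)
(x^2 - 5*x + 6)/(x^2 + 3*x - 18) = (x - 2)/(x + 6)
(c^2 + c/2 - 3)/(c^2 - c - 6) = (c - 3/2)/(c - 3)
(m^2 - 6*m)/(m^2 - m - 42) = m*(6 - m)/(-m^2 + m + 42)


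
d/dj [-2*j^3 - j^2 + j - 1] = -6*j^2 - 2*j + 1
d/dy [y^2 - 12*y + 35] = 2*y - 12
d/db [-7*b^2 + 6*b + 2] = 6 - 14*b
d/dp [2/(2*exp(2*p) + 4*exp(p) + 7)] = -8*(exp(p) + 1)*exp(p)/(2*exp(2*p) + 4*exp(p) + 7)^2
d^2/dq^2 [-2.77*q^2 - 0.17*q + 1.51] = -5.54000000000000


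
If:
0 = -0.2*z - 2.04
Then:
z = -10.20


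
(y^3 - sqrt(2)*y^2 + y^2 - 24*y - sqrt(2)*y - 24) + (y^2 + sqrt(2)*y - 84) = y^3 - sqrt(2)*y^2 + 2*y^2 - 24*y - 108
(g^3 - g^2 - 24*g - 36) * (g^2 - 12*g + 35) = g^5 - 13*g^4 + 23*g^3 + 217*g^2 - 408*g - 1260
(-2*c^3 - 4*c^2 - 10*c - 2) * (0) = 0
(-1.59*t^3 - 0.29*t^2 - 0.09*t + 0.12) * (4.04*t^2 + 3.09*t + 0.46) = -6.4236*t^5 - 6.0847*t^4 - 1.9911*t^3 + 0.0733*t^2 + 0.3294*t + 0.0552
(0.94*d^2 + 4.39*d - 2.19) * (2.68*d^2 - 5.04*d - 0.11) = 2.5192*d^4 + 7.0276*d^3 - 28.0982*d^2 + 10.5547*d + 0.2409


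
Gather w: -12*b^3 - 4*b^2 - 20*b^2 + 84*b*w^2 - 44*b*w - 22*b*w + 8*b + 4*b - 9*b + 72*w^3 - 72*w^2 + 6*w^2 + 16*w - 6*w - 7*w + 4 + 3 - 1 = -12*b^3 - 24*b^2 + 3*b + 72*w^3 + w^2*(84*b - 66) + w*(3 - 66*b) + 6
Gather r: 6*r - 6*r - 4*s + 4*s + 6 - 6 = 0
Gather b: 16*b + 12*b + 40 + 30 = 28*b + 70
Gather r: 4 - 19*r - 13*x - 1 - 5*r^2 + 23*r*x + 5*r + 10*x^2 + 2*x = -5*r^2 + r*(23*x - 14) + 10*x^2 - 11*x + 3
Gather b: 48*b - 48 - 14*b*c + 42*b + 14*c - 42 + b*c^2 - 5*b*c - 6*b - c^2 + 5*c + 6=b*(c^2 - 19*c + 84) - c^2 + 19*c - 84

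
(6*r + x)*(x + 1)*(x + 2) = 6*r*x^2 + 18*r*x + 12*r + x^3 + 3*x^2 + 2*x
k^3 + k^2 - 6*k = k*(k - 2)*(k + 3)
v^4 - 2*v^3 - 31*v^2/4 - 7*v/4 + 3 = (v - 4)*(v - 1/2)*(v + 1)*(v + 3/2)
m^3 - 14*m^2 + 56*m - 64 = (m - 8)*(m - 4)*(m - 2)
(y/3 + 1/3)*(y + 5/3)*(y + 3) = y^3/3 + 17*y^2/9 + 29*y/9 + 5/3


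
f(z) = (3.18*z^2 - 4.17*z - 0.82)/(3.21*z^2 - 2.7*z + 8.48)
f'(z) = (2.7 - 6.42*z)*(3.18*z^2 - 4.17*z - 0.82)/(3.21*z^2 - 2.7*z + 8.48)^2 + (6.36*z - 4.17)/(3.21*z^2 - 2.7*z + 8.48) = (4.7997*z^2 + 59.1972*z - 37.5756)/(10.3041*z^4 - 17.334*z^3 + 61.7316*z^2 - 45.792*z + 71.9104)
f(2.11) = 0.27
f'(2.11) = 0.37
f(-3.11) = 0.90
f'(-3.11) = -0.08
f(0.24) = -0.20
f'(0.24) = -0.36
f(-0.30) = 0.07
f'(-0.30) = -0.60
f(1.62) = 0.06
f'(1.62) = 0.45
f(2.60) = 0.42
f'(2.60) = 0.28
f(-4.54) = 0.96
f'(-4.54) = -0.03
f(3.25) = 0.57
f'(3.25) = 0.18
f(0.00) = -0.10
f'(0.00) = -0.52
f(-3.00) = 0.89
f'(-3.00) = -0.08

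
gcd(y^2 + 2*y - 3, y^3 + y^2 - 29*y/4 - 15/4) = y + 3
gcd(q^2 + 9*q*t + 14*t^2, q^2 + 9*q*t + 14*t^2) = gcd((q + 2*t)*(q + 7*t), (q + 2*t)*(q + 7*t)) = q^2 + 9*q*t + 14*t^2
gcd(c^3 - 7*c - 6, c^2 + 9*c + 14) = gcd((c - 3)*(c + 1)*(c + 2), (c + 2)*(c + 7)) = c + 2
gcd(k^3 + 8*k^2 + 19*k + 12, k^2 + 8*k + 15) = k + 3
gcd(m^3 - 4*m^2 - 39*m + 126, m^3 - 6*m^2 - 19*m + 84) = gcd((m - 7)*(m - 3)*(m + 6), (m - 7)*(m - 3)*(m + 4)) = m^2 - 10*m + 21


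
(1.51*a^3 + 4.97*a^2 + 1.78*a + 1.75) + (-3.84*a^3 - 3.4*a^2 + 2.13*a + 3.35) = -2.33*a^3 + 1.57*a^2 + 3.91*a + 5.1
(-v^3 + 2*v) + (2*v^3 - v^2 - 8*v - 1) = v^3 - v^2 - 6*v - 1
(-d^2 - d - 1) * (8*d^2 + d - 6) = -8*d^4 - 9*d^3 - 3*d^2 + 5*d + 6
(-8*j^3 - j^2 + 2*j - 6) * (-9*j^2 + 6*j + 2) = 72*j^5 - 39*j^4 - 40*j^3 + 64*j^2 - 32*j - 12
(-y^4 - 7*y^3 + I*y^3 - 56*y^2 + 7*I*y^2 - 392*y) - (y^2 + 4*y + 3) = -y^4 - 7*y^3 + I*y^3 - 57*y^2 + 7*I*y^2 - 396*y - 3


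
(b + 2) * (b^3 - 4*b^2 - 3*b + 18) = b^4 - 2*b^3 - 11*b^2 + 12*b + 36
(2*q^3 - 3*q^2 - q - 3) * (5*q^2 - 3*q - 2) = 10*q^5 - 21*q^4 - 6*q^2 + 11*q + 6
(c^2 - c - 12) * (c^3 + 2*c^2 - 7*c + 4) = c^5 + c^4 - 21*c^3 - 13*c^2 + 80*c - 48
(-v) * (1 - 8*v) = 8*v^2 - v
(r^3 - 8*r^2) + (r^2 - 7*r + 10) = r^3 - 7*r^2 - 7*r + 10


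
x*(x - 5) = x^2 - 5*x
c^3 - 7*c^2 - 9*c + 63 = (c - 7)*(c - 3)*(c + 3)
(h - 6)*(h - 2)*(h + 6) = h^3 - 2*h^2 - 36*h + 72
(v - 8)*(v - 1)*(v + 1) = v^3 - 8*v^2 - v + 8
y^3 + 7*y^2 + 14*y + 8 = (y + 1)*(y + 2)*(y + 4)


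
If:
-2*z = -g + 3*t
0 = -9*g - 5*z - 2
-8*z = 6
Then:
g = 7/36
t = 61/108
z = -3/4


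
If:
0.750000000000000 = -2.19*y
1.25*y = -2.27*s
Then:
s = 0.19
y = -0.34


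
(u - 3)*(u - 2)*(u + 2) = u^3 - 3*u^2 - 4*u + 12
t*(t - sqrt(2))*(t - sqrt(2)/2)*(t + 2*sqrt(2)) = t^4 + sqrt(2)*t^3/2 - 5*t^2 + 2*sqrt(2)*t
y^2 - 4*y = y*(y - 4)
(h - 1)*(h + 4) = h^2 + 3*h - 4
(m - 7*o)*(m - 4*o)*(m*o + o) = m^3*o - 11*m^2*o^2 + m^2*o + 28*m*o^3 - 11*m*o^2 + 28*o^3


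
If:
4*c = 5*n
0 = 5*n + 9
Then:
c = -9/4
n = -9/5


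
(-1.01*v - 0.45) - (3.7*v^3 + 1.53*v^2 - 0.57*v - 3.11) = -3.7*v^3 - 1.53*v^2 - 0.44*v + 2.66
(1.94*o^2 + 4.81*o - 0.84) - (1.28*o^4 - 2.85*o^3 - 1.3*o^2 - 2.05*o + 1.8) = -1.28*o^4 + 2.85*o^3 + 3.24*o^2 + 6.86*o - 2.64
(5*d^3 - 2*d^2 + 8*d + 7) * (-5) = -25*d^3 + 10*d^2 - 40*d - 35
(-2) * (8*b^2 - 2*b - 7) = -16*b^2 + 4*b + 14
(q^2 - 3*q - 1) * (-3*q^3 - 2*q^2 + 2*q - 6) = -3*q^5 + 7*q^4 + 11*q^3 - 10*q^2 + 16*q + 6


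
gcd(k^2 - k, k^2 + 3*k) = k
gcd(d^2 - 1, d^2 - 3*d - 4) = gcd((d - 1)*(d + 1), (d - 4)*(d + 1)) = d + 1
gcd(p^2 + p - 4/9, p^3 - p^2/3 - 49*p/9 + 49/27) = p - 1/3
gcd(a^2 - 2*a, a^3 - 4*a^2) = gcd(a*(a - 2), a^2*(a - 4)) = a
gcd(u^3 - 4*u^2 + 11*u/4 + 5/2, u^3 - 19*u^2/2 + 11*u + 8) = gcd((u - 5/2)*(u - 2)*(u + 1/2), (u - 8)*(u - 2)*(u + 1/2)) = u^2 - 3*u/2 - 1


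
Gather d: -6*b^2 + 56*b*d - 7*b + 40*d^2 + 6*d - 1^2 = -6*b^2 - 7*b + 40*d^2 + d*(56*b + 6) - 1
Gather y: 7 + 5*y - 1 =5*y + 6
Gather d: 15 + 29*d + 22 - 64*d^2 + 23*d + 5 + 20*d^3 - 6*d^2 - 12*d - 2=20*d^3 - 70*d^2 + 40*d + 40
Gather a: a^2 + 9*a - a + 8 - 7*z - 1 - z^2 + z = a^2 + 8*a - z^2 - 6*z + 7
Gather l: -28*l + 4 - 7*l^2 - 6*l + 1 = -7*l^2 - 34*l + 5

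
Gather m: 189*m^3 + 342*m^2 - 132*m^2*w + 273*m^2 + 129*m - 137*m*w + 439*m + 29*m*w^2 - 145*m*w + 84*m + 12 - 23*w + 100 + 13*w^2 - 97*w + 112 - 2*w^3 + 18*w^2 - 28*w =189*m^3 + m^2*(615 - 132*w) + m*(29*w^2 - 282*w + 652) - 2*w^3 + 31*w^2 - 148*w + 224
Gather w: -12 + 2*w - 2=2*w - 14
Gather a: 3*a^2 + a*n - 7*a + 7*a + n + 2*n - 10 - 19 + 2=3*a^2 + a*n + 3*n - 27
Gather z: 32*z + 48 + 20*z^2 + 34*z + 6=20*z^2 + 66*z + 54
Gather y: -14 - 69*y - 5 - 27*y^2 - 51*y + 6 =-27*y^2 - 120*y - 13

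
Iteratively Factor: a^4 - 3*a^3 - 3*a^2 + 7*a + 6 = (a - 3)*(a^3 - 3*a - 2) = (a - 3)*(a - 2)*(a^2 + 2*a + 1) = (a - 3)*(a - 2)*(a + 1)*(a + 1)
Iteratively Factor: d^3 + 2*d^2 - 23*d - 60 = (d + 4)*(d^2 - 2*d - 15) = (d + 3)*(d + 4)*(d - 5)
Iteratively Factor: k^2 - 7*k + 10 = (k - 5)*(k - 2)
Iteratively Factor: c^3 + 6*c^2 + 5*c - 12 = (c + 3)*(c^2 + 3*c - 4) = (c + 3)*(c + 4)*(c - 1)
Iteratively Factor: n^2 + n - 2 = (n - 1)*(n + 2)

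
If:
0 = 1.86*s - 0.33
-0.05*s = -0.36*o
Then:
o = 0.02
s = 0.18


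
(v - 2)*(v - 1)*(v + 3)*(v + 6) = v^4 + 6*v^3 - 7*v^2 - 36*v + 36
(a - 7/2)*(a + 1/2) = a^2 - 3*a - 7/4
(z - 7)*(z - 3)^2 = z^3 - 13*z^2 + 51*z - 63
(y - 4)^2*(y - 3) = y^3 - 11*y^2 + 40*y - 48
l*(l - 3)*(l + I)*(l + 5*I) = l^4 - 3*l^3 + 6*I*l^3 - 5*l^2 - 18*I*l^2 + 15*l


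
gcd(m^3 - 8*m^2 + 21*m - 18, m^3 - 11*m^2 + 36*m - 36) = m^2 - 5*m + 6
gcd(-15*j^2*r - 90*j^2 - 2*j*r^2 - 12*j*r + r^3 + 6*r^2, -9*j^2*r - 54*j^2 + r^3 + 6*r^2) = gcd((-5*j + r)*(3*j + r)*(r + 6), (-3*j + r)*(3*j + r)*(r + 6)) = 3*j*r + 18*j + r^2 + 6*r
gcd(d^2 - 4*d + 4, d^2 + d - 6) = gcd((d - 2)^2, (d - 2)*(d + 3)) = d - 2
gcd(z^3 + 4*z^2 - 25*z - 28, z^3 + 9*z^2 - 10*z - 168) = z^2 + 3*z - 28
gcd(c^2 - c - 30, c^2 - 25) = c + 5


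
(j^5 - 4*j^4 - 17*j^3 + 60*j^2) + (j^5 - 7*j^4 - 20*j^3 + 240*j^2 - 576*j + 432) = 2*j^5 - 11*j^4 - 37*j^3 + 300*j^2 - 576*j + 432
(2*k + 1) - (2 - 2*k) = 4*k - 1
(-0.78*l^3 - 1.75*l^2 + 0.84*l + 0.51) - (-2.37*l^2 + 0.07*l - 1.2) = -0.78*l^3 + 0.62*l^2 + 0.77*l + 1.71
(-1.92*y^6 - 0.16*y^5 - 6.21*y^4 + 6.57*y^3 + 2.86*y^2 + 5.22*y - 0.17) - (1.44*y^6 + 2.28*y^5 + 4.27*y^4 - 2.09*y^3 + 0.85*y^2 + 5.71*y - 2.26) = -3.36*y^6 - 2.44*y^5 - 10.48*y^4 + 8.66*y^3 + 2.01*y^2 - 0.49*y + 2.09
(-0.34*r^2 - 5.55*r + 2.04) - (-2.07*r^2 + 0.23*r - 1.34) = 1.73*r^2 - 5.78*r + 3.38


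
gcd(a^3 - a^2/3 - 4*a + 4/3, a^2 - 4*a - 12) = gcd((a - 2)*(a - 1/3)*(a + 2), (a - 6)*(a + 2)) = a + 2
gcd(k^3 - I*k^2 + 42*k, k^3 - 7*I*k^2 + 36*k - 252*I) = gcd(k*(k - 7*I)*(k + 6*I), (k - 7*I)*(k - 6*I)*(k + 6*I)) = k^2 - I*k + 42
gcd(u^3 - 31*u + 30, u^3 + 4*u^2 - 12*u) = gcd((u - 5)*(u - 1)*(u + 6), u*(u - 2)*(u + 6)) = u + 6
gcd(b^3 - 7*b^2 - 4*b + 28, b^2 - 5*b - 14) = b^2 - 5*b - 14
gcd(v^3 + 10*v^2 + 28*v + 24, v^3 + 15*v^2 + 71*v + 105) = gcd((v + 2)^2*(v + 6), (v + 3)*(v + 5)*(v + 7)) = 1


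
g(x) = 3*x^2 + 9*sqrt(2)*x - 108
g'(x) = 6*x + 9*sqrt(2)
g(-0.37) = -112.30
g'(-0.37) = 10.51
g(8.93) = 244.90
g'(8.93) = 66.31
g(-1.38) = -119.85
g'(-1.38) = 4.45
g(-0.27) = -111.22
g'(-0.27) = 11.11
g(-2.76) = -120.28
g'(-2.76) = -3.83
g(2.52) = -56.87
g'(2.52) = 27.85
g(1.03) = -91.71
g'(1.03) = 18.91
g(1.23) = -87.81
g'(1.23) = 20.11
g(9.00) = 249.55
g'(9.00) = 66.73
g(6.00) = 76.37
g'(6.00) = 48.73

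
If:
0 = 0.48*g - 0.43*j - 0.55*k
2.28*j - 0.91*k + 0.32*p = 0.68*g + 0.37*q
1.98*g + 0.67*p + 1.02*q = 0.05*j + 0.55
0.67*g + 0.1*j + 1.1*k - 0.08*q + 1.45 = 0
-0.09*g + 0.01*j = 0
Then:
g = 0.19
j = 1.71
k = -1.17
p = -8.40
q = 5.78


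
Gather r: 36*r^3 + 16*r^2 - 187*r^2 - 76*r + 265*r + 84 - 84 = 36*r^3 - 171*r^2 + 189*r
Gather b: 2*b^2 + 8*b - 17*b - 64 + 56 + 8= 2*b^2 - 9*b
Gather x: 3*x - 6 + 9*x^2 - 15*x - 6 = 9*x^2 - 12*x - 12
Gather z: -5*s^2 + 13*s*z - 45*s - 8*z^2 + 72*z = -5*s^2 - 45*s - 8*z^2 + z*(13*s + 72)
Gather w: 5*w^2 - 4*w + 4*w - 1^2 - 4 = 5*w^2 - 5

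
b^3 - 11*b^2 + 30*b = b*(b - 6)*(b - 5)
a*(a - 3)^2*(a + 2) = a^4 - 4*a^3 - 3*a^2 + 18*a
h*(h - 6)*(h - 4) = h^3 - 10*h^2 + 24*h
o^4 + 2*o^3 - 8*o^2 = o^2*(o - 2)*(o + 4)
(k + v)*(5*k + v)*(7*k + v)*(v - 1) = 35*k^3*v - 35*k^3 + 47*k^2*v^2 - 47*k^2*v + 13*k*v^3 - 13*k*v^2 + v^4 - v^3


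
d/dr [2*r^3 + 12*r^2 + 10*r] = 6*r^2 + 24*r + 10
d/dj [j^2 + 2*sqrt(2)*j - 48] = 2*j + 2*sqrt(2)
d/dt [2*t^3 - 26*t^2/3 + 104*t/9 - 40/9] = 6*t^2 - 52*t/3 + 104/9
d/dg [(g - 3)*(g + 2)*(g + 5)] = 3*g^2 + 8*g - 11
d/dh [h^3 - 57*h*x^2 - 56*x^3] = 3*h^2 - 57*x^2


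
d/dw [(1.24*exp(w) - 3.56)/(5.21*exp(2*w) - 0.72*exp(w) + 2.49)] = (-6.4604*exp(2*w) + 37.0952*exp(w) + 0.5244)*exp(w)/(27.1441*exp(4*w) - 7.5024*exp(3*w) + 26.4642*exp(2*w) - 3.5856*exp(w) + 6.2001)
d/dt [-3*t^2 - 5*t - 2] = -6*t - 5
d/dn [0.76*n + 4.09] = 0.760000000000000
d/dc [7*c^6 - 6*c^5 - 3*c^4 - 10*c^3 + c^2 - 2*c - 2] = 42*c^5 - 30*c^4 - 12*c^3 - 30*c^2 + 2*c - 2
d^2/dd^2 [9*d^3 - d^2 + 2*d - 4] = 54*d - 2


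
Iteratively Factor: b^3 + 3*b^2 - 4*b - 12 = (b - 2)*(b^2 + 5*b + 6) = (b - 2)*(b + 3)*(b + 2)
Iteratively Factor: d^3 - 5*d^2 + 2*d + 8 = (d - 2)*(d^2 - 3*d - 4) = (d - 2)*(d + 1)*(d - 4)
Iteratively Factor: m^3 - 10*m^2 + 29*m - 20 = (m - 4)*(m^2 - 6*m + 5) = (m - 4)*(m - 1)*(m - 5)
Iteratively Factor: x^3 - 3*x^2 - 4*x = (x + 1)*(x^2 - 4*x) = x*(x + 1)*(x - 4)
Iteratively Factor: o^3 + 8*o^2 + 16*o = (o)*(o^2 + 8*o + 16) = o*(o + 4)*(o + 4)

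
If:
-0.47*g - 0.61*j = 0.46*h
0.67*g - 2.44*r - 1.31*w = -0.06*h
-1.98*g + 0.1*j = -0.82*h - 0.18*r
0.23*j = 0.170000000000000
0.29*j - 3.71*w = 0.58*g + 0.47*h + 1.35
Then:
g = -0.26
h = -0.72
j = 0.74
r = 0.01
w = -0.17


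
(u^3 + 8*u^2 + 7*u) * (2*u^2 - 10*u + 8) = 2*u^5 + 6*u^4 - 58*u^3 - 6*u^2 + 56*u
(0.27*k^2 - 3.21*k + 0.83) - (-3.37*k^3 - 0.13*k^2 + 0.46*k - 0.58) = 3.37*k^3 + 0.4*k^2 - 3.67*k + 1.41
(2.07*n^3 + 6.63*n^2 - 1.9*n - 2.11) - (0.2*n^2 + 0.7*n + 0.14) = 2.07*n^3 + 6.43*n^2 - 2.6*n - 2.25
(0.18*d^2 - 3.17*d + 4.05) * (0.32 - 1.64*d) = -0.2952*d^3 + 5.2564*d^2 - 7.6564*d + 1.296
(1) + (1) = 2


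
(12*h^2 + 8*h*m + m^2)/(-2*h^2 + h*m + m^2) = (-6*h - m)/(h - m)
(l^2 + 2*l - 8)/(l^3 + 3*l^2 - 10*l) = (l + 4)/(l*(l + 5))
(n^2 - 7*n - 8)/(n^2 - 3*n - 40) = (n + 1)/(n + 5)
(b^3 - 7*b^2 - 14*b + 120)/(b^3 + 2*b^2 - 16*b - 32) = (b^2 - 11*b + 30)/(b^2 - 2*b - 8)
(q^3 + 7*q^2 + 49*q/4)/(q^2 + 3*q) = (q^2 + 7*q + 49/4)/(q + 3)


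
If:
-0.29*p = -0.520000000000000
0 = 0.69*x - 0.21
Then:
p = 1.79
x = 0.30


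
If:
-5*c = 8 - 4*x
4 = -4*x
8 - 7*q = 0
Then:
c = -12/5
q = 8/7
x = -1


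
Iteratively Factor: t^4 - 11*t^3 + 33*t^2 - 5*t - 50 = (t - 5)*(t^3 - 6*t^2 + 3*t + 10) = (t - 5)*(t - 2)*(t^2 - 4*t - 5) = (t - 5)*(t - 2)*(t + 1)*(t - 5)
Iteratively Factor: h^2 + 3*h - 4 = (h + 4)*(h - 1)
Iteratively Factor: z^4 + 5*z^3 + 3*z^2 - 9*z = (z)*(z^3 + 5*z^2 + 3*z - 9) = z*(z + 3)*(z^2 + 2*z - 3) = z*(z - 1)*(z + 3)*(z + 3)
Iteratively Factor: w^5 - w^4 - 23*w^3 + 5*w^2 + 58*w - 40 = (w - 1)*(w^4 - 23*w^2 - 18*w + 40) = (w - 1)*(w + 4)*(w^3 - 4*w^2 - 7*w + 10) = (w - 5)*(w - 1)*(w + 4)*(w^2 + w - 2) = (w - 5)*(w - 1)^2*(w + 4)*(w + 2)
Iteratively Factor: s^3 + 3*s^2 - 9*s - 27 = (s + 3)*(s^2 - 9) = (s - 3)*(s + 3)*(s + 3)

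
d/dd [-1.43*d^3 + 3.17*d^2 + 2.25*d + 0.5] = -4.29*d^2 + 6.34*d + 2.25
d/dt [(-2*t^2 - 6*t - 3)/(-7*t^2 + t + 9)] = (-44*t^2 - 78*t - 51)/(49*t^4 - 14*t^3 - 125*t^2 + 18*t + 81)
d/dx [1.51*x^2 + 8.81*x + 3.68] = 3.02*x + 8.81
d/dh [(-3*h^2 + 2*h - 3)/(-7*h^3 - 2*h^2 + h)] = (-21*h^4 + 28*h^3 - 62*h^2 - 12*h + 3)/(h^2*(49*h^4 + 28*h^3 - 10*h^2 - 4*h + 1))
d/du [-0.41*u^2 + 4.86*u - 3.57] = 4.86 - 0.82*u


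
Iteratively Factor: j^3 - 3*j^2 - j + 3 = (j - 1)*(j^2 - 2*j - 3) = (j - 3)*(j - 1)*(j + 1)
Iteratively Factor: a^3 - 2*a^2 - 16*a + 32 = (a - 2)*(a^2 - 16) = (a - 4)*(a - 2)*(a + 4)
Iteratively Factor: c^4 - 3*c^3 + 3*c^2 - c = (c - 1)*(c^3 - 2*c^2 + c) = c*(c - 1)*(c^2 - 2*c + 1) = c*(c - 1)^2*(c - 1)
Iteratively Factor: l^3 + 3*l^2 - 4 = (l + 2)*(l^2 + l - 2) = (l + 2)^2*(l - 1)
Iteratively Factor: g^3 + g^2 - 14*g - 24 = (g + 3)*(g^2 - 2*g - 8) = (g + 2)*(g + 3)*(g - 4)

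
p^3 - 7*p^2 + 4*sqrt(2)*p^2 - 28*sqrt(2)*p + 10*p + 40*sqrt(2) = (p - 5)*(p - 2)*(p + 4*sqrt(2))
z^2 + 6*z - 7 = (z - 1)*(z + 7)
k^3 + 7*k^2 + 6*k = k*(k + 1)*(k + 6)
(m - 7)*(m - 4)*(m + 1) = m^3 - 10*m^2 + 17*m + 28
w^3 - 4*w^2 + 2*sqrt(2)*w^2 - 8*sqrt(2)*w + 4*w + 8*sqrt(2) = (w - 2)^2*(w + 2*sqrt(2))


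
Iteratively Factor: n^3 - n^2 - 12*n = (n)*(n^2 - n - 12) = n*(n - 4)*(n + 3)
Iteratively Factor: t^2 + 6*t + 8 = (t + 4)*(t + 2)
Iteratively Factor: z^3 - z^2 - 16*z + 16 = (z - 4)*(z^2 + 3*z - 4) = (z - 4)*(z - 1)*(z + 4)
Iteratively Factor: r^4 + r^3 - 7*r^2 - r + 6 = (r + 1)*(r^3 - 7*r + 6) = (r + 1)*(r + 3)*(r^2 - 3*r + 2) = (r - 2)*(r + 1)*(r + 3)*(r - 1)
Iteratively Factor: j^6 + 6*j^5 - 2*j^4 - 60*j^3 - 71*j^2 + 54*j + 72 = (j + 1)*(j^5 + 5*j^4 - 7*j^3 - 53*j^2 - 18*j + 72) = (j - 3)*(j + 1)*(j^4 + 8*j^3 + 17*j^2 - 2*j - 24) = (j - 3)*(j - 1)*(j + 1)*(j^3 + 9*j^2 + 26*j + 24) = (j - 3)*(j - 1)*(j + 1)*(j + 4)*(j^2 + 5*j + 6) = (j - 3)*(j - 1)*(j + 1)*(j + 3)*(j + 4)*(j + 2)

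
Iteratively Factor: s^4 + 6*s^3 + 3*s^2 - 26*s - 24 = (s + 1)*(s^3 + 5*s^2 - 2*s - 24) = (s + 1)*(s + 3)*(s^2 + 2*s - 8) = (s - 2)*(s + 1)*(s + 3)*(s + 4)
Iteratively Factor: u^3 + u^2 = (u + 1)*(u^2) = u*(u + 1)*(u)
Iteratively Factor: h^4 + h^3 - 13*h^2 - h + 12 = (h + 1)*(h^3 - 13*h + 12) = (h + 1)*(h + 4)*(h^2 - 4*h + 3) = (h - 3)*(h + 1)*(h + 4)*(h - 1)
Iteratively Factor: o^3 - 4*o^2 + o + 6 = (o + 1)*(o^2 - 5*o + 6) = (o - 2)*(o + 1)*(o - 3)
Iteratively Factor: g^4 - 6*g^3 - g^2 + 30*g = (g + 2)*(g^3 - 8*g^2 + 15*g) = (g - 3)*(g + 2)*(g^2 - 5*g) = (g - 5)*(g - 3)*(g + 2)*(g)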